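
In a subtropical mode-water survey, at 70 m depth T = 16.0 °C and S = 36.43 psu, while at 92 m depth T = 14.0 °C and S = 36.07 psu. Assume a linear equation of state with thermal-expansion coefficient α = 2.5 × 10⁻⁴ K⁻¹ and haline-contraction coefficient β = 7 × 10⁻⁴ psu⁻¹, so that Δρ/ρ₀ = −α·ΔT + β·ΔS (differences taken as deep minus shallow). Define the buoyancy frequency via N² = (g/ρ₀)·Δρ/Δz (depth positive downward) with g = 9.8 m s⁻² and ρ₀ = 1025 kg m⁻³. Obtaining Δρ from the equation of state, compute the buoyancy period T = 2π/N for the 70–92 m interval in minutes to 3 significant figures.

9.96 min

ΔT = -2.0 K, ΔS = -0.36 psu (deep − shallow).
Δρ/ρ₀ = −αΔT + βΔS = 5.00 × 10⁻⁴ − 2.52 × 10⁻⁴ = 2.48 × 10⁻⁴, so Δρ ≈ 0.2542 kg m⁻³.
N² = (g/ρ₀)·Δρ/Δz = g·(Δρ/ρ₀)/Δz = 9.8 × 2.48 × 10⁻⁴ / 22 = 1.1047 × 10⁻⁴ s⁻².
N = √(1.1047 × 10⁻⁴) = 0.010510 rad s⁻¹ → T = 2π/N = 597.83 s = 9.9638 min ≈ 9.96 min.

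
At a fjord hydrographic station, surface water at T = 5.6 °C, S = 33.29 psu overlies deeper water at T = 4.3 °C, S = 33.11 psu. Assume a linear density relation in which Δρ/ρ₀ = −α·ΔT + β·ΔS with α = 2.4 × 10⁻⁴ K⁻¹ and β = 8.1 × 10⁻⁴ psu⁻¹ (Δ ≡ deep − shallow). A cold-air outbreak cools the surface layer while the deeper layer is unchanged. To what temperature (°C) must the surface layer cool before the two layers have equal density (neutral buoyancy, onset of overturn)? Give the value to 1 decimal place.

Neutral buoyancy requires Δρ = 0, i.e. −α(T_deep − T_surf′) + β(S_deep − S_surf) = 0.
T_surf′ = T_deep − (β/α)·ΔS = 4.3 − (8.1 × 10⁻⁴/2.4 × 10⁻⁴)·(-0.18) = 4.907 °C.
Cooling required: 5.6 − (4.907) = 0.693 °C.

4.9 °C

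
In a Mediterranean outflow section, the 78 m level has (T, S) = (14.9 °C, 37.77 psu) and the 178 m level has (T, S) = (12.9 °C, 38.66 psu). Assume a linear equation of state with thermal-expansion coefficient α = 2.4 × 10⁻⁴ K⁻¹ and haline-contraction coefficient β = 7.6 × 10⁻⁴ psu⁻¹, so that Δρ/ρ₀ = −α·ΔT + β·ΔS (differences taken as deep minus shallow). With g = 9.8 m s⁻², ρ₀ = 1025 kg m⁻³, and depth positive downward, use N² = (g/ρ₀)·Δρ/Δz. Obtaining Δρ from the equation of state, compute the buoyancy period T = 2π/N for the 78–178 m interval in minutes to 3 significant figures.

ΔT = -2.0 K, ΔS = +0.89 psu (deep − shallow).
Δρ/ρ₀ = −αΔT + βΔS = 4.80 × 10⁻⁴ + 6.764 × 10⁻⁴ = 1.1564 × 10⁻³, so Δρ ≈ 1.185 kg m⁻³.
N² = (g/ρ₀)·Δρ/Δz = g·(Δρ/ρ₀)/Δz = 9.8 × 1.1564 × 10⁻³ / 100 = 1.1333 × 10⁻⁴ s⁻².
N = √(1.1333 × 10⁻⁴) = 0.010646 rad s⁻¹ → T = 2π/N = 590.19 s = 9.8365 min ≈ 9.84 min.

9.84 min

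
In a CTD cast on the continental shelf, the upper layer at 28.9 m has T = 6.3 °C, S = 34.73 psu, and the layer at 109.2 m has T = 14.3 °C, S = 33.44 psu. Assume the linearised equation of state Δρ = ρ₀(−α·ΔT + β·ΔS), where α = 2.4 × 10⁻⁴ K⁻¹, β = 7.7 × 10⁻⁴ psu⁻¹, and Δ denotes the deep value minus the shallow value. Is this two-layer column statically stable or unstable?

ΔT = 14.3 − 6.3 = +8.0 K and ΔS = 33.44 − 34.73 = -1.29 psu (deep − shallow).
−αΔT = -1.92 × 10⁻³; βΔS = -9.933 × 10⁻⁴; sum Δρ/ρ₀ = -2.9133 × 10⁻³.
Δρ/ρ₀ < 0, so Δρ < 0: deeper water is lighter → statically unstable; the column would overturn.

unstable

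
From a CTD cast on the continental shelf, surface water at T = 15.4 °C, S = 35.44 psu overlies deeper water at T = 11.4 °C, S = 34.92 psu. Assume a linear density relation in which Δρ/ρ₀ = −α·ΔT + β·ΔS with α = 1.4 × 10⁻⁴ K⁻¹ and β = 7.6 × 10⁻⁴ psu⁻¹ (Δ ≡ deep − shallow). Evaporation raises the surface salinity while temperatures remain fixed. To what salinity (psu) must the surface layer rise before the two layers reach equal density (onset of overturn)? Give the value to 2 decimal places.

35.66 psu

Neutral buoyancy requires −α(T_deep − T_surf) + β(S_deep − S_surf′) = 0.
S_surf′ = S_deep − (α/β)·ΔT = 34.92 − (1.4 × 10⁻⁴/7.6 × 10⁻⁴)·(-4.0) = 35.6568 psu.
Increase required: 35.6568 − 35.44 = 0.2168 psu.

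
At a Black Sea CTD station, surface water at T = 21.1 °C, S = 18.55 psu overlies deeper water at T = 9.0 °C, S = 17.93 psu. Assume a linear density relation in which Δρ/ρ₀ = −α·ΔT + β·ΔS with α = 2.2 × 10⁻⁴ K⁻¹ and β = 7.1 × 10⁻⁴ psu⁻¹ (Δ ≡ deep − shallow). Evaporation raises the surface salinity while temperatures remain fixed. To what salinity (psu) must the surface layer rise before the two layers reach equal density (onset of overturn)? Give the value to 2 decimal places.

Neutral buoyancy requires −α(T_deep − T_surf) + β(S_deep − S_surf′) = 0.
S_surf′ = S_deep − (α/β)·ΔT = 17.93 − (2.2 × 10⁻⁴/7.1 × 10⁻⁴)·(-12.1) = 21.6793 psu.
Increase required: 21.6793 − 18.55 = 3.1293 psu.

21.68 psu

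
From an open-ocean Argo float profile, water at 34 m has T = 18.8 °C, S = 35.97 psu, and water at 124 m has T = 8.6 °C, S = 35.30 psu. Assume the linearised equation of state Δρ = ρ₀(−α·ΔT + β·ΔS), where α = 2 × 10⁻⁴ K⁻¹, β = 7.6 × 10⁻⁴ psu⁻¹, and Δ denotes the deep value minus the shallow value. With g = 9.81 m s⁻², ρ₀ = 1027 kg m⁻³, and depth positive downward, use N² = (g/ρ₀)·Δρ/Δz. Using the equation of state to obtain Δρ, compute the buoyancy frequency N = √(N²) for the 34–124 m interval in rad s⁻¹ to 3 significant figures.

0.0129 rad s⁻¹

ΔT = -10.2 K, ΔS = -0.67 psu (deep − shallow).
Δρ/ρ₀ = −αΔT + βΔS = 2.04 × 10⁻³ − 5.092 × 10⁻⁴ = 1.5308 × 10⁻³, so Δρ ≈ 1.572 kg m⁻³.
N² = (g/ρ₀)·Δρ/Δz = g·(Δρ/ρ₀)/Δz = 9.81 × 1.5308 × 10⁻³ / 90 = 1.6686 × 10⁻⁴ s⁻².
N = √(1.6686 × 10⁻⁴) = 0.012917 rad s⁻¹ ≈ 0.0129 rad s⁻¹.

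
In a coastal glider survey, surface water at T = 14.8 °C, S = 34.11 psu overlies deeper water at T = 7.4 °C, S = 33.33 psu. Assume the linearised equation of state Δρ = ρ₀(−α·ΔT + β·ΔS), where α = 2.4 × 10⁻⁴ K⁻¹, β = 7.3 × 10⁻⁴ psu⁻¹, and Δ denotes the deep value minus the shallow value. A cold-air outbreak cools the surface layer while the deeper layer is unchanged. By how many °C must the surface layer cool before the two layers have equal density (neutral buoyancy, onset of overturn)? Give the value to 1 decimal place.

5.0 °C

Neutral buoyancy requires Δρ = 0, i.e. −α(T_deep − T_surf′) + β(S_deep − S_surf) = 0.
T_surf′ = T_deep − (β/α)·ΔS = 7.4 − (7.3 × 10⁻⁴/2.4 × 10⁻⁴)·(-0.78) = 9.773 °C.
Cooling required: 14.8 − (9.773) = 5.027 °C.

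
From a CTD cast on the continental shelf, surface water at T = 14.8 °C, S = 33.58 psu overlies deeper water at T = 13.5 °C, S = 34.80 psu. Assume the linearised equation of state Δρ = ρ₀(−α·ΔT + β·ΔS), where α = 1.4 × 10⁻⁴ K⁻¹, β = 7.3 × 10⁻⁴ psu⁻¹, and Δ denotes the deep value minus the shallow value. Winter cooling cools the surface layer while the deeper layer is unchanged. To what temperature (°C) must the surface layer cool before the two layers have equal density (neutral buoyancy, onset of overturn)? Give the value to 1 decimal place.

7.1 °C

Neutral buoyancy requires Δρ = 0, i.e. −α(T_deep − T_surf′) + β(S_deep − S_surf) = 0.
T_surf′ = T_deep − (β/α)·ΔS = 13.5 − (7.3 × 10⁻⁴/1.4 × 10⁻⁴)·(+1.22) = 7.139 °C.
Cooling required: 14.8 − (7.139) = 7.661 °C.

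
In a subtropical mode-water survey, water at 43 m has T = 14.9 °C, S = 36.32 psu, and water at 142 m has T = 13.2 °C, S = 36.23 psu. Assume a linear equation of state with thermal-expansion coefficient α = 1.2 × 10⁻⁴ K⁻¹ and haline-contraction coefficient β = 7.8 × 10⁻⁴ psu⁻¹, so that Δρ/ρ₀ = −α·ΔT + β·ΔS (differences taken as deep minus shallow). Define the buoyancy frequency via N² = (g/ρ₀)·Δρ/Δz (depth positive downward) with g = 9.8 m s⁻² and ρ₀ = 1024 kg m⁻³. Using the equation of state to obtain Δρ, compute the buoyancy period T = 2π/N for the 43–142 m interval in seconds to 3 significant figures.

1.73 × 10³ s

ΔT = -1.7 K, ΔS = -0.09 psu (deep − shallow).
Δρ/ρ₀ = −αΔT + βΔS = 2.04 × 10⁻⁴ − 7.02 × 10⁻⁵ = 1.338 × 10⁻⁴, so Δρ ≈ 0.1370 kg m⁻³.
N² = (g/ρ₀)·Δρ/Δz = g·(Δρ/ρ₀)/Δz = 9.8 × 1.338 × 10⁻⁴ / 99 = 1.3245 × 10⁻⁵ s⁻².
N = √(1.3245 × 10⁻⁵) = 3.6394 × 10⁻³ rad s⁻¹ → T = 2π/N = 1.7264 × 10³ s ≈ 1.73 × 10³ s.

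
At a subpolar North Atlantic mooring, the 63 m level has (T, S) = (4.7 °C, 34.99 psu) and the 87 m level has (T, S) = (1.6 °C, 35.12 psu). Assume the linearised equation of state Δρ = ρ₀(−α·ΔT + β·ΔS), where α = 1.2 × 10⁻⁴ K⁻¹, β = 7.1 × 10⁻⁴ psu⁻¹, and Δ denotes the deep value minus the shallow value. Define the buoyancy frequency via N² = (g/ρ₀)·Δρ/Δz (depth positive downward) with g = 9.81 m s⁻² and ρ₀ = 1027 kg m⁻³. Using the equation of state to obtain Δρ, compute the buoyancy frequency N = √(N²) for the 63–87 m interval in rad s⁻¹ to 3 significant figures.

ΔT = -3.1 K, ΔS = +0.13 psu (deep − shallow).
Δρ/ρ₀ = −αΔT + βΔS = 3.72 × 10⁻⁴ + 9.23 × 10⁻⁵ = 4.643 × 10⁻⁴, so Δρ ≈ 0.4768 kg m⁻³.
N² = (g/ρ₀)·Δρ/Δz = g·(Δρ/ρ₀)/Δz = 9.81 × 4.643 × 10⁻⁴ / 24 = 1.8978 × 10⁻⁴ s⁻².
N = √(1.8978 × 10⁻⁴) = 0.013776 rad s⁻¹ ≈ 0.0138 rad s⁻¹.

0.0138 rad s⁻¹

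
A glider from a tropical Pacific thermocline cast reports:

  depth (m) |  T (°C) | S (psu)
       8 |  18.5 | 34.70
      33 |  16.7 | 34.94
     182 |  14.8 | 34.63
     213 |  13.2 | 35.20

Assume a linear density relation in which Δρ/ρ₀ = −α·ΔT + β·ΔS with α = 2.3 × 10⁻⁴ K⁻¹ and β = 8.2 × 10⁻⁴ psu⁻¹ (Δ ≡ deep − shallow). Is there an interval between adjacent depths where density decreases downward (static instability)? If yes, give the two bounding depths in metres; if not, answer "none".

none

Evaluate Δρ/ρ₀ = −αΔT + βΔS across each adjacent pair:
  8–33 m: −αΔT+βΔS = −(2.3 × 10⁻⁴)(-1.8)+(8.2 × 10⁻⁴)(+0.24) = 6.1 × 10⁻⁴ → stable
  33–182 m: −αΔT+βΔS = −(2.3 × 10⁻⁴)(-1.9)+(8.2 × 10⁻⁴)(-0.31) = 1.8 × 10⁻⁴ → stable
  182–213 m: −αΔT+βΔS = −(2.3 × 10⁻⁴)(-1.6)+(8.2 × 10⁻⁴)(+0.57) = 8.4 × 10⁻⁴ → stable
Every interval has Δρ > 0: the column is stably stratified throughout.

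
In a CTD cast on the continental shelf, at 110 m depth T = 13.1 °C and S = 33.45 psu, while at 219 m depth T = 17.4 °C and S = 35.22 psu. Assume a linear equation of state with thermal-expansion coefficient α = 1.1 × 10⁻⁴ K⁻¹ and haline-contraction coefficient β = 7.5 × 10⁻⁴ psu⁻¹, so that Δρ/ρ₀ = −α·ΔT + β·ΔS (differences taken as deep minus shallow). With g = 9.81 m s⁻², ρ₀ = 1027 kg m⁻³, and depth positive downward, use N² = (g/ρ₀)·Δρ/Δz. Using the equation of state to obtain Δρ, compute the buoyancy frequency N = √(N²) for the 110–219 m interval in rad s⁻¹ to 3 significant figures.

8.77 × 10⁻³ rad s⁻¹

ΔT = +4.3 K, ΔS = +1.77 psu (deep − shallow).
Δρ/ρ₀ = −αΔT + βΔS = -4.73 × 10⁻⁴ + 1.3275 × 10⁻³ = 8.545 × 10⁻⁴, so Δρ ≈ 0.8776 kg m⁻³.
N² = (g/ρ₀)·Δρ/Δz = g·(Δρ/ρ₀)/Δz = 9.81 × 8.545 × 10⁻⁴ / 109 = 7.6905 × 10⁻⁵ s⁻².
N = √(7.6905 × 10⁻⁵) = 8.7695 × 10⁻³ rad s⁻¹ ≈ 8.77 × 10⁻³ rad s⁻¹.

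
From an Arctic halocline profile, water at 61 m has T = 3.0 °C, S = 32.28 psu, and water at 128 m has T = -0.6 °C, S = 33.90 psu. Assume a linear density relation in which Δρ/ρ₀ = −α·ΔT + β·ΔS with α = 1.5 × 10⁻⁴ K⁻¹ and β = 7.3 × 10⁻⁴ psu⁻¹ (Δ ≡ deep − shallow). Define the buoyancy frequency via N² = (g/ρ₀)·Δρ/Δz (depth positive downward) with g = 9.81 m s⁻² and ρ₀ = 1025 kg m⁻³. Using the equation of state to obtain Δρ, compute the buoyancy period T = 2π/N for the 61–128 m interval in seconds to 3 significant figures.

ΔT = -3.6 K, ΔS = +1.62 psu (deep − shallow).
Δρ/ρ₀ = −αΔT + βΔS = 5.40 × 10⁻⁴ + 1.1826 × 10⁻³ = 1.7226 × 10⁻³, so Δρ ≈ 1.766 kg m⁻³.
N² = (g/ρ₀)·Δρ/Δz = g·(Δρ/ρ₀)/Δz = 9.81 × 1.7226 × 10⁻³ / 67 = 2.5222 × 10⁻⁴ s⁻².
N = √(2.5222 × 10⁻⁴) = 0.015881 rad s⁻¹ → T = 2π/N = 395.64 s ≈ 396 s.

396 s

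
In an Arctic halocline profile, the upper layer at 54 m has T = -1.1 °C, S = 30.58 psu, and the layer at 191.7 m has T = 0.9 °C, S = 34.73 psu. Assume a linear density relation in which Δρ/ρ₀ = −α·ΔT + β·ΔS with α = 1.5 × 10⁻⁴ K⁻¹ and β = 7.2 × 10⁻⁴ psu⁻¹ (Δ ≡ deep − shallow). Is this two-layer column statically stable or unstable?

stable

ΔT = 0.9 − -1.1 = +2.0 K and ΔS = 34.73 − 30.58 = +4.15 psu (deep − shallow).
−αΔT = -3.00 × 10⁻⁴; βΔS = 2.988 × 10⁻³; sum Δρ/ρ₀ = 2.688 × 10⁻³.
Δρ/ρ₀ > 0, so Δρ > 0: deeper water is denser → statically stable.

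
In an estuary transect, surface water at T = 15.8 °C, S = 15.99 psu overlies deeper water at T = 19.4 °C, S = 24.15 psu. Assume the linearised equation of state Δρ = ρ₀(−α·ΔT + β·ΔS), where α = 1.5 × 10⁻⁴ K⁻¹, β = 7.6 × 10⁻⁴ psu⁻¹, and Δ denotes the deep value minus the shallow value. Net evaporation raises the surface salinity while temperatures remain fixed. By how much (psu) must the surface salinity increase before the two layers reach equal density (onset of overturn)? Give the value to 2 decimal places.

7.45 psu

Neutral buoyancy requires −α(T_deep − T_surf) + β(S_deep − S_surf′) = 0.
S_surf′ = S_deep − (α/β)·ΔT = 24.15 − (1.5 × 10⁻⁴/7.6 × 10⁻⁴)·(+3.6) = 23.4395 psu.
Increase required: 23.4395 − 15.99 = 7.4495 psu.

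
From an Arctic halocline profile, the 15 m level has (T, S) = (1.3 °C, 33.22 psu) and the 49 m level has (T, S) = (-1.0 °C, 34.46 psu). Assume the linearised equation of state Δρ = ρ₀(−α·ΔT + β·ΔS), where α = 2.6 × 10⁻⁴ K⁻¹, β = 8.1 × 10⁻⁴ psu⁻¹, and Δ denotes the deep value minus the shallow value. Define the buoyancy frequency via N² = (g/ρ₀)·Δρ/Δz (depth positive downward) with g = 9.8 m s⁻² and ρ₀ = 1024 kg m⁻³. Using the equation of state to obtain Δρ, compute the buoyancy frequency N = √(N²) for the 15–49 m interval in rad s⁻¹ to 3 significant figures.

0.0215 rad s⁻¹

ΔT = -2.3 K, ΔS = +1.24 psu (deep − shallow).
Δρ/ρ₀ = −αΔT + βΔS = 5.98 × 10⁻⁴ + 1.0044 × 10⁻³ = 1.6024 × 10⁻³, so Δρ ≈ 1.641 kg m⁻³.
N² = (g/ρ₀)·Δρ/Δz = g·(Δρ/ρ₀)/Δz = 9.8 × 1.6024 × 10⁻³ / 34 = 4.6187 × 10⁻⁴ s⁻².
N = √(4.6187 × 10⁻⁴) = 0.021491 rad s⁻¹ ≈ 0.0215 rad s⁻¹.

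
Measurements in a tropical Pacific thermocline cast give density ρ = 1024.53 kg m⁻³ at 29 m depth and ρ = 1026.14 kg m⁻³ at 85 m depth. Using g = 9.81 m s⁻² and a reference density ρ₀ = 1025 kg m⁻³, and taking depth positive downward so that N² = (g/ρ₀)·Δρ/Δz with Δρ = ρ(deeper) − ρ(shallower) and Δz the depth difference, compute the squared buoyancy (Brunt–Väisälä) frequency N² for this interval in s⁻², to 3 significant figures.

2.75 × 10⁻⁴ s⁻²

Δρ = 1026.14 − 1024.53 = 1.61 kg m⁻³ over Δz = 85 − 29 = 56 m.
N² = (9.81/1025) × (1.61/56) = 2.7516 × 10⁻⁴ s⁻² ≈ 2.75 × 10⁻⁴ s⁻².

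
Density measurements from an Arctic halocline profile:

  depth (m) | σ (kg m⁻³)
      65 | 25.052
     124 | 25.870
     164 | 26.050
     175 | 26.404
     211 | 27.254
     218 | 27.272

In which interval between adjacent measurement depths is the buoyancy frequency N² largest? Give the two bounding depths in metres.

Compute the density gradient over each adjacent pair:
  65–124 m: Δρ/Δz = 0.818/59 = 0.014 kg m⁻⁴
  124–164 m: Δρ/Δz = 0.180/40 = 4.5 × 10⁻³ kg m⁻⁴
  164–175 m: Δρ/Δz = 0.354/11 = 0.032 kg m⁻⁴
  175–211 m: Δρ/Δz = 0.850/36 = 0.024 kg m⁻⁴
  211–218 m: Δρ/Δz = 0.018/7 = 2.6 × 10⁻³ kg m⁻⁴
The largest gradient is in the 164–175 m interval — the pycnocline.

164–175 m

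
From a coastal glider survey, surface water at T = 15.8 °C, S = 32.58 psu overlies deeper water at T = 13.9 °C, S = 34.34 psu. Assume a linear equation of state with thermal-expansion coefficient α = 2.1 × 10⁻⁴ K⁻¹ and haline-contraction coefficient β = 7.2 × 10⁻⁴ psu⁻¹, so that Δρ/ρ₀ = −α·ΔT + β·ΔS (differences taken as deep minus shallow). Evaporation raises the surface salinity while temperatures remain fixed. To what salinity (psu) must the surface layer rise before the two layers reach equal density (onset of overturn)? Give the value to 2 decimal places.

34.89 psu

Neutral buoyancy requires −α(T_deep − T_surf) + β(S_deep − S_surf′) = 0.
S_surf′ = S_deep − (α/β)·ΔT = 34.34 − (2.1 × 10⁻⁴/7.2 × 10⁻⁴)·(-1.9) = 34.8942 psu.
Increase required: 34.8942 − 32.58 = 2.3142 psu.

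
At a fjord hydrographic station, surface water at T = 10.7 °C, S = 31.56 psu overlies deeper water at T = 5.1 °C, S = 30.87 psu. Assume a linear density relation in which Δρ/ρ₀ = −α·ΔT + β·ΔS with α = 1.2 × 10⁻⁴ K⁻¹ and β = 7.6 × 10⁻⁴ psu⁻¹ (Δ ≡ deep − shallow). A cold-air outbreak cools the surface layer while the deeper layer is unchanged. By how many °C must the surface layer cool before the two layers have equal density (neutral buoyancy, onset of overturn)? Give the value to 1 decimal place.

1.2 °C

Neutral buoyancy requires Δρ = 0, i.e. −α(T_deep − T_surf′) + β(S_deep − S_surf) = 0.
T_surf′ = T_deep − (β/α)·ΔS = 5.1 − (7.6 × 10⁻⁴/1.2 × 10⁻⁴)·(-0.69) = 9.470 °C.
Cooling required: 10.7 − (9.470) = 1.230 °C.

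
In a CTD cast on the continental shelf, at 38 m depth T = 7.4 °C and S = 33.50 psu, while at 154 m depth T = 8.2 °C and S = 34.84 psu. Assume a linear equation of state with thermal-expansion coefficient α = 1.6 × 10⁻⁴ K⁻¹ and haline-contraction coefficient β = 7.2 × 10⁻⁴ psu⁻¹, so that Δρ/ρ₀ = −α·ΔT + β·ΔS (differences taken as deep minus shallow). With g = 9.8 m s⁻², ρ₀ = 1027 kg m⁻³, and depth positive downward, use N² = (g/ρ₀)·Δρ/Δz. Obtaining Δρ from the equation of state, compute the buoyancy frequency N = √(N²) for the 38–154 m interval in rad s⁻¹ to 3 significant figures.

8.41 × 10⁻³ rad s⁻¹

ΔT = +0.8 K, ΔS = +1.34 psu (deep − shallow).
Δρ/ρ₀ = −αΔT + βΔS = -1.28 × 10⁻⁴ + 9.648 × 10⁻⁴ = 8.368 × 10⁻⁴, so Δρ ≈ 0.8594 kg m⁻³.
N² = (g/ρ₀)·Δρ/Δz = g·(Δρ/ρ₀)/Δz = 9.8 × 8.368 × 10⁻⁴ / 116 = 7.0695 × 10⁻⁵ s⁻².
N = √(7.0695 × 10⁻⁵) = 8.4080 × 10⁻³ rad s⁻¹ ≈ 8.41 × 10⁻³ rad s⁻¹.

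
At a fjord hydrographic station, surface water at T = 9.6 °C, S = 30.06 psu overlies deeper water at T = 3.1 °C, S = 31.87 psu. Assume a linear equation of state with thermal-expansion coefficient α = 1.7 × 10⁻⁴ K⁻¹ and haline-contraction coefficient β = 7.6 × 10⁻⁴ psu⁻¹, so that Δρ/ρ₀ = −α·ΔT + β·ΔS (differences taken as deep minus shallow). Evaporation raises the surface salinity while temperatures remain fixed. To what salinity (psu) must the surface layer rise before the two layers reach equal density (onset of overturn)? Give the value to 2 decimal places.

33.32 psu

Neutral buoyancy requires −α(T_deep − T_surf) + β(S_deep − S_surf′) = 0.
S_surf′ = S_deep − (α/β)·ΔT = 31.87 − (1.7 × 10⁻⁴/7.6 × 10⁻⁴)·(-6.5) = 33.3239 psu.
Increase required: 33.3239 − 30.06 = 3.2639 psu.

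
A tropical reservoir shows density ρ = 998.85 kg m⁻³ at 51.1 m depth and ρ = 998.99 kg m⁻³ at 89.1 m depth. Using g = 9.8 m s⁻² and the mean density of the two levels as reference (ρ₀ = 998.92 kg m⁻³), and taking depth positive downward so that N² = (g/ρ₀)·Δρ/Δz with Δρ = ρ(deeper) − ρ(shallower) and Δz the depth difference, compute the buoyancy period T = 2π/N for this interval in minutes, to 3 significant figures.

Δρ = 998.99 − 998.85 = 0.14 kg m⁻³ over Δz = 89.1 − 51.1 = 38 m.
N² = (9.8/998.92) × (0.14/38) = 3.6144 × 10⁻⁵ s⁻².
N = √(3.6144 × 10⁻⁵) = 6.0120 × 10⁻³ rad s⁻¹, so T = 2π/N = 1.0451 × 10³ s = 17.418 min ≈ 17.4 min.

17.4 min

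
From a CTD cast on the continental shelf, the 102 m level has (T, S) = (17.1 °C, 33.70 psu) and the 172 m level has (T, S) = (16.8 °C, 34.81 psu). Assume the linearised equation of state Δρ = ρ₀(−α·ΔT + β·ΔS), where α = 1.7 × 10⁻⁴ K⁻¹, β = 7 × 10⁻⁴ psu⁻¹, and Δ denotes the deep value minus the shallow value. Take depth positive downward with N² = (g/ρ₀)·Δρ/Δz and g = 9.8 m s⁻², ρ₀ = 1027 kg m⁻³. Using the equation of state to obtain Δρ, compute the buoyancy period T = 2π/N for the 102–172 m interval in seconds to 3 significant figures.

584 s

ΔT = -0.3 K, ΔS = +1.11 psu (deep − shallow).
Δρ/ρ₀ = −αΔT + βΔS = 5.10 × 10⁻⁵ + 7.77 × 10⁻⁴ = 8.28 × 10⁻⁴, so Δρ ≈ 0.8504 kg m⁻³.
N² = (g/ρ₀)·Δρ/Δz = g·(Δρ/ρ₀)/Δz = 9.8 × 8.28 × 10⁻⁴ / 70 = 1.1592 × 10⁻⁴ s⁻².
N = √(1.1592 × 10⁻⁴) = 0.010767 rad s⁻¹ → T = 2π/N = 583.56 s ≈ 584 s.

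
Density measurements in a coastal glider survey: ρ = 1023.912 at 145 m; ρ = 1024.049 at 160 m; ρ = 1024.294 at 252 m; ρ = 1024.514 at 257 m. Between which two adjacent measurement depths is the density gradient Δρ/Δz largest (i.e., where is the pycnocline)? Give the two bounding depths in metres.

252–257 m

Compute the density gradient over each adjacent pair:
  145–160 m: Δρ/Δz = 0.137/15 = 9.1 × 10⁻³ kg m⁻⁴
  160–252 m: Δρ/Δz = 0.245/92 = 2.7 × 10⁻³ kg m⁻⁴
  252–257 m: Δρ/Δz = 0.220/5 = 0.044 kg m⁻⁴
The largest gradient is in the 252–257 m interval — the pycnocline.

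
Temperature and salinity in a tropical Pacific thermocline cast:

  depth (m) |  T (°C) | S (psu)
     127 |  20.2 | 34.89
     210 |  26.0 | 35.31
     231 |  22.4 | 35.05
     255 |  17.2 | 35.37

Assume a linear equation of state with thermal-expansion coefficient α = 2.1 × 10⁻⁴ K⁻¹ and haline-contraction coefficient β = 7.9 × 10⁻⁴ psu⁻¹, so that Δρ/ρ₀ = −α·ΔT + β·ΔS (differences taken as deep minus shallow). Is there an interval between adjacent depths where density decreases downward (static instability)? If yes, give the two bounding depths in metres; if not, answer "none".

Evaluate Δρ/ρ₀ = −αΔT + βΔS across each adjacent pair:
  127–210 m: −αΔT+βΔS = −(2.1 × 10⁻⁴)(+5.8)+(7.9 × 10⁻⁴)(+0.42) = -8.9 × 10⁻⁴ → UNSTABLE
  210–231 m: −αΔT+βΔS = −(2.1 × 10⁻⁴)(-3.6)+(7.9 × 10⁻⁴)(-0.26) = 5.5 × 10⁻⁴ → stable
  231–255 m: −αΔT+βΔS = −(2.1 × 10⁻⁴)(-5.2)+(7.9 × 10⁻⁴)(+0.32) = 1.3 × 10⁻³ → stable
The 127–210 m interval has Δρ < 0: lighter water underlies denser water.

127–210 m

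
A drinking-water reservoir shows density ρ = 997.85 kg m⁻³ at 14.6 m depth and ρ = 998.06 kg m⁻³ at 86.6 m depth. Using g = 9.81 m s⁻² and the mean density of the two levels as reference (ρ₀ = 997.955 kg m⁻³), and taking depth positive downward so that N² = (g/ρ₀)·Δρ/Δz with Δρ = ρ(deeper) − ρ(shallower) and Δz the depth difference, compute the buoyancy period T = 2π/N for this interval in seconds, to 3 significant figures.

Δρ = 998.06 − 997.85 = 0.21 kg m⁻³ over Δz = 86.6 − 14.6 = 72 m.
N² = (9.81/997.955) × (0.21/72) = 2.8671 × 10⁻⁵ s⁻².
N = √(2.8671 × 10⁻⁵) = 5.3545 × 10⁻³ rad s⁻¹, so T = 2π/N = 1.1734 × 10³ s ≈ 1.17 × 10³ s.

1.17 × 10³ s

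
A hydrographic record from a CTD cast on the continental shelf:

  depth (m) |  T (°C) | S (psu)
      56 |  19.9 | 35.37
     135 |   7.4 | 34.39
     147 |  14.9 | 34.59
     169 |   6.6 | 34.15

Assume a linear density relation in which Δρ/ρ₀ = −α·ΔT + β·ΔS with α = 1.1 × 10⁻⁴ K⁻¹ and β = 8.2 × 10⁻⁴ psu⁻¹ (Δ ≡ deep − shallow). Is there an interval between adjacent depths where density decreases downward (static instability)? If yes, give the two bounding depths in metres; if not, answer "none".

Evaluate Δρ/ρ₀ = −αΔT + βΔS across each adjacent pair:
  56–135 m: −αΔT+βΔS = −(1.1 × 10⁻⁴)(-12.5)+(8.2 × 10⁻⁴)(-0.98) = 5.7 × 10⁻⁴ → stable
  135–147 m: −αΔT+βΔS = −(1.1 × 10⁻⁴)(+7.5)+(8.2 × 10⁻⁴)(+0.20) = -6.6 × 10⁻⁴ → UNSTABLE
  147–169 m: −αΔT+βΔS = −(1.1 × 10⁻⁴)(-8.3)+(8.2 × 10⁻⁴)(-0.44) = 5.5 × 10⁻⁴ → stable
The 135–147 m interval has Δρ < 0: lighter water underlies denser water.

135–147 m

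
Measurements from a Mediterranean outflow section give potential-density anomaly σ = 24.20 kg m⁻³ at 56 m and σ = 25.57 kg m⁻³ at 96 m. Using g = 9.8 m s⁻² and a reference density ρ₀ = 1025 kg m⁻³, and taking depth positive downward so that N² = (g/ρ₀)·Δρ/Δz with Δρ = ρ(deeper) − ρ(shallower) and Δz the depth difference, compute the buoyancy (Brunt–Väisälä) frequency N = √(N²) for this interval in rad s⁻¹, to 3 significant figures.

0.0181 rad s⁻¹

Δρ = 1025.57 − 1024.20 = 1.37 kg m⁻³ over Δz = 96 − 56 = 40 m.
N² = (9.8/1025) × (1.37/40) = 3.2746 × 10⁻⁴ s⁻².
N = √(3.2746 × 10⁻⁴) = 0.018096 rad s⁻¹ ≈ 0.0181 rad s⁻¹.
A positive N² confirms static stability across the interval.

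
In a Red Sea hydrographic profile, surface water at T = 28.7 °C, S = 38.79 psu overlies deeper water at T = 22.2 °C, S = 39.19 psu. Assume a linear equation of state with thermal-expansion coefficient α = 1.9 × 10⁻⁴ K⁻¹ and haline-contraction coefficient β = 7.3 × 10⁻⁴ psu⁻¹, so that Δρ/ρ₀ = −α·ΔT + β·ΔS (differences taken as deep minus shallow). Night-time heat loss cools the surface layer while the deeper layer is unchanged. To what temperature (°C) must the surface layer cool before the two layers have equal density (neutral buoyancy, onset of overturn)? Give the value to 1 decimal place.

Neutral buoyancy requires Δρ = 0, i.e. −α(T_deep − T_surf′) + β(S_deep − S_surf) = 0.
T_surf′ = T_deep − (β/α)·ΔS = 22.2 − (7.3 × 10⁻⁴/1.9 × 10⁻⁴)·(+0.40) = 20.663 °C.
Cooling required: 28.7 − (20.663) = 8.037 °C.

20.7 °C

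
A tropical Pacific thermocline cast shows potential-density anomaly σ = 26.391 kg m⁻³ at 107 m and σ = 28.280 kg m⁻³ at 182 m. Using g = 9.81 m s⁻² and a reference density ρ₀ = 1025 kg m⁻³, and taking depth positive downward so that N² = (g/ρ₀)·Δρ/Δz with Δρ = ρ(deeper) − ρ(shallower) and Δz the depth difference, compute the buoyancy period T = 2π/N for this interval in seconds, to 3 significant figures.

405 s

Δρ = 1028.280 − 1026.391 = 1.889 kg m⁻³ over Δz = 182 − 107 = 75 m.
N² = (9.81/1025) × (1.889/75) = 2.4105 × 10⁻⁴ s⁻².
N = √(2.4105 × 10⁻⁴) = 0.015526 rad s⁻¹, so T = 2π/N = 404.69 s ≈ 405 s.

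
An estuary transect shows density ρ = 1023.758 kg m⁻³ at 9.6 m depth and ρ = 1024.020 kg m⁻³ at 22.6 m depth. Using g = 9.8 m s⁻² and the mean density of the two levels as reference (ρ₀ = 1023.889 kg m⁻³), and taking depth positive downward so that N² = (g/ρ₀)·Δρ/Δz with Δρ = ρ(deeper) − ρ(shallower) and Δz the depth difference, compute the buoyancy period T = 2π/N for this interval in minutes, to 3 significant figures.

7.54 min

Δρ = 1024.020 − 1023.758 = 0.262 kg m⁻³ over Δz = 22.6 − 9.6 = 13 m.
N² = (9.8/1023.889) × (0.262/13) = 1.9290 × 10⁻⁴ s⁻².
N = √(1.9290 × 10⁻⁴) = 0.013889 rad s⁻¹, so T = 2π/N = 452.39 s = 7.5398 min ≈ 7.54 min.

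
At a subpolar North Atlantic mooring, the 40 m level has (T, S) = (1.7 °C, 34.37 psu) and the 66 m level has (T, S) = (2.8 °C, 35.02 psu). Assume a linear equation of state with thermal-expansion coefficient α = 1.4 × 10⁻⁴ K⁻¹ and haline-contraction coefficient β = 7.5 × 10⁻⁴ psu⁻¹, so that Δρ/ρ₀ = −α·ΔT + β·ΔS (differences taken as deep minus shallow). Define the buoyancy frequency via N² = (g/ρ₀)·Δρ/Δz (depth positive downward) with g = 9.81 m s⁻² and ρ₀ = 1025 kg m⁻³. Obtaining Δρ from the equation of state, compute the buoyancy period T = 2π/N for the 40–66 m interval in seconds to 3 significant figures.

ΔT = +1.1 K, ΔS = +0.65 psu (deep − shallow).
Δρ/ρ₀ = −αΔT + βΔS = -1.54 × 10⁻⁴ + 4.875 × 10⁻⁴ = 3.335 × 10⁻⁴, so Δρ ≈ 0.3418 kg m⁻³.
N² = (g/ρ₀)·Δρ/Δz = g·(Δρ/ρ₀)/Δz = 9.81 × 3.335 × 10⁻⁴ / 26 = 1.2583 × 10⁻⁴ s⁻².
N = √(1.2583 × 10⁻⁴) = 0.011217 rad s⁻¹ → T = 2π/N = 560.15 s ≈ 560 s.

560 s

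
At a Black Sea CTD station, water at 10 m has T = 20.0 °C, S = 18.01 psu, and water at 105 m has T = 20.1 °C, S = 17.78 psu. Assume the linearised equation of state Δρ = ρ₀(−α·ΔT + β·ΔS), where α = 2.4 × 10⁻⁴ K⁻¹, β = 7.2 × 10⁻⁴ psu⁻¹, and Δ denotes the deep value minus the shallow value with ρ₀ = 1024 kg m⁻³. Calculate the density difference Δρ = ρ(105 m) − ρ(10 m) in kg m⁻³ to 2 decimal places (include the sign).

-0.19 kg m⁻³

ΔT = +0.1 K, ΔS = -0.23 psu (deep − shallow).
Δρ/ρ₀ = −(2.4 × 10⁻⁴)(+0.1) + (7.2 × 10⁻⁴)(-0.23) = -1.896 × 10⁻⁴.
Δρ = 1024 × (-1.896 × 10⁻⁴) = -0.19 kg m⁻³.
Negative Δρ: lighter below, statically unstable.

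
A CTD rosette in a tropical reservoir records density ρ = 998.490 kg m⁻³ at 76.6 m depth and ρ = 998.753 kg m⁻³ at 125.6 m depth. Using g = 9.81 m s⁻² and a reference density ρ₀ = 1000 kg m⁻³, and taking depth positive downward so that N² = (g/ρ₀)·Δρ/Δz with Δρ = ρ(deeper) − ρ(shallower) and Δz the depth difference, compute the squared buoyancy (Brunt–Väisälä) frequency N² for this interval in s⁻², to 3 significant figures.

5.27 × 10⁻⁵ s⁻²

Δρ = 998.753 − 998.490 = 0.263 kg m⁻³ over Δz = 125.6 − 76.6 = 49 m.
N² = (9.81/1000) × (0.263/49) = 5.2654 × 10⁻⁵ s⁻² ≈ 5.27 × 10⁻⁵ s⁻².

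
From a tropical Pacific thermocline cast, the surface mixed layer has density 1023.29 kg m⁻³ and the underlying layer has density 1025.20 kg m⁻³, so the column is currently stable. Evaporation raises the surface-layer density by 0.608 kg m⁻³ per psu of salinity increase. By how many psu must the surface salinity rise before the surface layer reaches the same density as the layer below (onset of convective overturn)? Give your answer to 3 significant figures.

Density deficit of the surface layer: 1025.20 − 1023.29 = 1.91 kg m⁻³.
Required change = 1.91 / 0.608 = 3.14 psu.

3.14 psu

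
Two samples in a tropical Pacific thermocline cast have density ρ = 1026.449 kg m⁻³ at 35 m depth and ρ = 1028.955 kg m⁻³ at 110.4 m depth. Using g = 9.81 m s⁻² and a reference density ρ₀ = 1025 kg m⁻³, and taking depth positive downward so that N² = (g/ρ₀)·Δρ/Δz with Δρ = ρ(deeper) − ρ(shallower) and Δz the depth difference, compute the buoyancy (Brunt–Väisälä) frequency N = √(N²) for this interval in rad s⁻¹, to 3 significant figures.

0.0178 rad s⁻¹

Δρ = 1028.955 − 1026.449 = 2.506 kg m⁻³ over Δz = 110.4 − 35 = 75.4 m.
N² = (9.81/1025) × (2.506/75.4) = 3.1809 × 10⁻⁴ s⁻².
N = √(3.1809 × 10⁻⁴) = 0.017835 rad s⁻¹ ≈ 0.0178 rad s⁻¹.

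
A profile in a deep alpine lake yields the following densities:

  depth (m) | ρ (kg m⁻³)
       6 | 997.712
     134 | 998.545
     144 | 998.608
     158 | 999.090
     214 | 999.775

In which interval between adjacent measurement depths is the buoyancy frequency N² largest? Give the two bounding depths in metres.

Compute the density gradient over each adjacent pair:
  6–134 m: Δρ/Δz = 0.833/128 = 6.5 × 10⁻³ kg m⁻⁴
  134–144 m: Δρ/Δz = 0.063/10 = 6.3 × 10⁻³ kg m⁻⁴
  144–158 m: Δρ/Δz = 0.482/14 = 0.034 kg m⁻⁴
  158–214 m: Δρ/Δz = 0.685/56 = 0.012 kg m⁻⁴
The largest gradient is in the 144–158 m interval — the pycnocline.

144–158 m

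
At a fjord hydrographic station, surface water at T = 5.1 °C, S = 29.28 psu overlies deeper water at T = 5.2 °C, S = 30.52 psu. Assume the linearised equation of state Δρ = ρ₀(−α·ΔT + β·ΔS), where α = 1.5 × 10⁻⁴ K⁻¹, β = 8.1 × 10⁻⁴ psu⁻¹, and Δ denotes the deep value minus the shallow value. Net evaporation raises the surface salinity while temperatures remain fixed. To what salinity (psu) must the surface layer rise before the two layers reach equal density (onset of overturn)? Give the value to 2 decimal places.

Neutral buoyancy requires −α(T_deep − T_surf) + β(S_deep − S_surf′) = 0.
S_surf′ = S_deep − (α/β)·ΔT = 30.52 − (1.5 × 10⁻⁴/8.1 × 10⁻⁴)·(+0.1) = 30.5015 psu.
Increase required: 30.5015 − 29.28 = 1.2215 psu.

30.50 psu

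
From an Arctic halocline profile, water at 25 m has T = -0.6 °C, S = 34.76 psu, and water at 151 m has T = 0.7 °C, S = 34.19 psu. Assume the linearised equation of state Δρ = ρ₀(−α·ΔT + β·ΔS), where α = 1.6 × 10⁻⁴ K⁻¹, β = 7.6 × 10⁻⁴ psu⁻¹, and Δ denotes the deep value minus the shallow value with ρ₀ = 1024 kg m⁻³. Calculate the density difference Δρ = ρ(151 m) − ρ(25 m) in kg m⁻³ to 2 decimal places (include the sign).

-0.66 kg m⁻³

ΔT = +1.3 K, ΔS = -0.57 psu (deep − shallow).
Δρ/ρ₀ = −(1.6 × 10⁻⁴)(+1.3) + (7.6 × 10⁻⁴)(-0.57) = -6.412 × 10⁻⁴.
Δρ = 1024 × (-6.412 × 10⁻⁴) = -0.66 kg m⁻³.
Negative Δρ: lighter below, statically unstable.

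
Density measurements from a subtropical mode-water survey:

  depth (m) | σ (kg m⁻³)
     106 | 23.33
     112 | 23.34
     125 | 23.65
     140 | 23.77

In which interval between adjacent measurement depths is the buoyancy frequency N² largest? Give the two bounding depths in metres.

Compute the density gradient over each adjacent pair:
  106–112 m: Δρ/Δz = 0.01/6 = 1.7 × 10⁻³ kg m⁻⁴
  112–125 m: Δρ/Δz = 0.31/13 = 0.024 kg m⁻⁴
  125–140 m: Δρ/Δz = 0.12/15 = 8.0 × 10⁻³ kg m⁻⁴
The largest gradient is in the 112–125 m interval — the pycnocline.

112–125 m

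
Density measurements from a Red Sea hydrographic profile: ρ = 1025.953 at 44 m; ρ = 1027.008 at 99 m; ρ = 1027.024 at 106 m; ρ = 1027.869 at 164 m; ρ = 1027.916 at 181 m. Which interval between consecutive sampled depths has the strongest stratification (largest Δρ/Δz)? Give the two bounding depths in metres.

Compute the density gradient over each adjacent pair:
  44–99 m: Δρ/Δz = 1.055/55 = 0.019 kg m⁻⁴
  99–106 m: Δρ/Δz = 0.016/7 = 2.3 × 10⁻³ kg m⁻⁴
  106–164 m: Δρ/Δz = 0.845/58 = 0.015 kg m⁻⁴
  164–181 m: Δρ/Δz = 0.047/17 = 2.8 × 10⁻³ kg m⁻⁴
The largest gradient is in the 44–99 m interval — the pycnocline.

44–99 m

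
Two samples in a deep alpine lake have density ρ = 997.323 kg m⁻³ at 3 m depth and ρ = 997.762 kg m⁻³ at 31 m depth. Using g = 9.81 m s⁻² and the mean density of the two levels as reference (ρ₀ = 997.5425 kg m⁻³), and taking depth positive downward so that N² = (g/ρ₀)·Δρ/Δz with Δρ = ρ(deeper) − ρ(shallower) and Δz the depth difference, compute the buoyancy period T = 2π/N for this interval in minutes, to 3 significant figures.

8.43 min

Δρ = 997.762 − 997.323 = 0.439 kg m⁻³ over Δz = 31 − 3 = 28 m.
N² = (9.81/997.5425) × (0.439/28) = 1.5419 × 10⁻⁴ s⁻².
N = √(1.5419 × 10⁻⁴) = 0.012417 rad s⁻¹, so T = 2π/N = 506.01 s = 8.4335 min ≈ 8.43 min.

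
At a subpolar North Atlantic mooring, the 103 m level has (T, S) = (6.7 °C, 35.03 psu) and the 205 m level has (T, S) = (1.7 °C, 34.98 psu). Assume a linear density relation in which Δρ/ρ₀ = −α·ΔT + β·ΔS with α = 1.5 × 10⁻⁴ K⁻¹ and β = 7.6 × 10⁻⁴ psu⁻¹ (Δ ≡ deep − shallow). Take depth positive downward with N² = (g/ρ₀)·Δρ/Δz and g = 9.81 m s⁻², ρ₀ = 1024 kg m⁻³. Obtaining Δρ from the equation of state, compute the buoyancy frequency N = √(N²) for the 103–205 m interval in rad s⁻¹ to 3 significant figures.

8.28 × 10⁻³ rad s⁻¹

ΔT = -5.0 K, ΔS = -0.05 psu (deep − shallow).
Δρ/ρ₀ = −αΔT + βΔS = 7.50 × 10⁻⁴ − 3.80 × 10⁻⁵ = 7.12 × 10⁻⁴, so Δρ ≈ 0.7291 kg m⁻³.
N² = (g/ρ₀)·Δρ/Δz = g·(Δρ/ρ₀)/Δz = 9.81 × 7.12 × 10⁻⁴ / 102 = 6.8478 × 10⁻⁵ s⁻².
N = √(6.8478 × 10⁻⁵) = 8.2751 × 10⁻³ rad s⁻¹ ≈ 8.28 × 10⁻³ rad s⁻¹.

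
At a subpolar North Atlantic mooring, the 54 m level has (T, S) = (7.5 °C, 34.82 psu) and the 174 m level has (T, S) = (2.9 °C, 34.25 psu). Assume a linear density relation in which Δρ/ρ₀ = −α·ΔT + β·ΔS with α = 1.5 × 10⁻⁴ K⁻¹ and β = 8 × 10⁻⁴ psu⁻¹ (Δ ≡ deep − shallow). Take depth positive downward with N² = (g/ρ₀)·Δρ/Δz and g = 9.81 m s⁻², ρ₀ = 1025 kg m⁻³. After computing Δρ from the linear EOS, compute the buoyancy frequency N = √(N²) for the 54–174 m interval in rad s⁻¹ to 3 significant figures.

ΔT = -4.6 K, ΔS = -0.57 psu (deep − shallow).
Δρ/ρ₀ = −αΔT + βΔS = 6.90 × 10⁻⁴ − 4.56 × 10⁻⁴ = 2.34 × 10⁻⁴, so Δρ ≈ 0.2398 kg m⁻³.
N² = (g/ρ₀)·Δρ/Δz = g·(Δρ/ρ₀)/Δz = 9.81 × 2.34 × 10⁻⁴ / 120 = 1.9129 × 10⁻⁵ s⁻².
N = √(1.9129 × 10⁻⁵) = 4.3737 × 10⁻³ rad s⁻¹ ≈ 4.37 × 10⁻³ rad s⁻¹.

4.37 × 10⁻³ rad s⁻¹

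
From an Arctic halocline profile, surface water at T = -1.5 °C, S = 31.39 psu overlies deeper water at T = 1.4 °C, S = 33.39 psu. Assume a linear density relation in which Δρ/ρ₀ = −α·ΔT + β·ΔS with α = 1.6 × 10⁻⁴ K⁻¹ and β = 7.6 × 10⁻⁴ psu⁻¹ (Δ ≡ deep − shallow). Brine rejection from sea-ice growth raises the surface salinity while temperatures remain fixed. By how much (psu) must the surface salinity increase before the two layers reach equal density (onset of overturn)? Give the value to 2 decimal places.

Neutral buoyancy requires −α(T_deep − T_surf) + β(S_deep − S_surf′) = 0.
S_surf′ = S_deep − (α/β)·ΔT = 33.39 − (1.6 × 10⁻⁴/7.6 × 10⁻⁴)·(+2.9) = 32.7795 psu.
Increase required: 32.7795 − 31.39 = 1.3895 psu.

1.39 psu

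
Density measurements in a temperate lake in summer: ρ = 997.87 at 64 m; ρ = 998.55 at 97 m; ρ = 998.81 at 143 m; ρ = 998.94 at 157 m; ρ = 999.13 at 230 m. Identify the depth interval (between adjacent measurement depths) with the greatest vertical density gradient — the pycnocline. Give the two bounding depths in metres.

64–97 m

Compute the density gradient over each adjacent pair:
  64–97 m: Δρ/Δz = 0.68/33 = 0.021 kg m⁻⁴
  97–143 m: Δρ/Δz = 0.26/46 = 5.7 × 10⁻³ kg m⁻⁴
  143–157 m: Δρ/Δz = 0.13/14 = 9.3 × 10⁻³ kg m⁻⁴
  157–230 m: Δρ/Δz = 0.19/73 = 2.6 × 10⁻³ kg m⁻⁴
The largest gradient is in the 64–97 m interval — the pycnocline.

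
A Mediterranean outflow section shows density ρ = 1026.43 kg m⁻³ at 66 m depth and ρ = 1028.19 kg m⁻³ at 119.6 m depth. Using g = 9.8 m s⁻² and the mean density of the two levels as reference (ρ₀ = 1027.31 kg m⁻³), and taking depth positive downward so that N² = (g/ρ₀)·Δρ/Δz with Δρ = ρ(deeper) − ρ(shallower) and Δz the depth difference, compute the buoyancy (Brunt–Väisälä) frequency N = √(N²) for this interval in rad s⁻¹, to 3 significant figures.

Δρ = 1028.19 − 1026.43 = 1.76 kg m⁻³ over Δz = 119.6 − 66 = 53.6 m.
N² = (9.8/1027.31) × (1.76/53.6) = 3.1324 × 10⁻⁴ s⁻².
N = √(3.1324 × 10⁻⁴) = 0.017699 rad s⁻¹ ≈ 0.0177 rad s⁻¹.

0.0177 rad s⁻¹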